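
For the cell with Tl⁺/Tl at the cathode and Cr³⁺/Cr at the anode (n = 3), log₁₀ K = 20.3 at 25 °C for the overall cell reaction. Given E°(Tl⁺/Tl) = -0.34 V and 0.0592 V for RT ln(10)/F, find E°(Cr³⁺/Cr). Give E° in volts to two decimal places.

E°cell = (0.0592/n)·log K = (0.0592/3)(20.3) = +0.401 V.
Since Tl⁺/Tl is the cathode and Cr³⁺/Cr the anode, E°cell = E°(Tl⁺/Tl) − E°(Cr³⁺/Cr).
So E°(Cr³⁺/Cr) = E°(Tl⁺/Tl) − E°cell = (-0.34) − (+0.401) = -0.74 V.

-0.74 V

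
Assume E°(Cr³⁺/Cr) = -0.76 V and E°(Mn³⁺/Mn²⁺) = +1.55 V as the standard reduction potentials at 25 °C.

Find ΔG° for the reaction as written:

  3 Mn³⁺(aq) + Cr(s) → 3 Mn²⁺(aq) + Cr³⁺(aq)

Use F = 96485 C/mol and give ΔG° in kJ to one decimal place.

As written, Mn³⁺/Mn²⁺ is reduced (cathode) and Cr³⁺/Cr is oxidised (anode), so E°cell = (+1.55) − (-0.76) = +2.31 V.
Balancing electrons gives n = 3.
ΔG° = −nFE° = −(3)(96485)(+2.31) = -668,641 J = -668.6 kJ.

-668.6 kJ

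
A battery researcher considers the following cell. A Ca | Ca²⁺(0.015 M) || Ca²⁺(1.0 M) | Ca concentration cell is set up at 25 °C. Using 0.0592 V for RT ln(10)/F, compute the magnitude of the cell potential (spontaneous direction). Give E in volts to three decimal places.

For a concentration cell E°cell = 0. The 1.0 M side is the cathode (reduction is favoured where [Ca²⁺] is higher).
With n = 2, E = −(0.0592/2) log([Ca²⁺]ₐₙ/[Ca²⁺]꜀ₐₜ) = −(0.0592/2) log(0.015/1) = −(0.0592/2)(-1.824) = +0.054 V.

+0.054 V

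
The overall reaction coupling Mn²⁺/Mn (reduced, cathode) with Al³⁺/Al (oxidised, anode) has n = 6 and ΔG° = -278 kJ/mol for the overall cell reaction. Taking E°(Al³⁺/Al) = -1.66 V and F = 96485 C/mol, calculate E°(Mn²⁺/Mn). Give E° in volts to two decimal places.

-1.18 V

E°cell = −ΔG°/(nF) = −(-278×10³)/((6)(96485)) = +0.480 V.
Since Mn²⁺/Mn is the cathode and Al³⁺/Al the anode, E°cell = E°(Mn²⁺/Mn) − E°(Al³⁺/Al).
So E°(Mn²⁺/Mn) = E°cell + E°(Al³⁺/Al) = +0.480 + (-1.66) = -1.18 V.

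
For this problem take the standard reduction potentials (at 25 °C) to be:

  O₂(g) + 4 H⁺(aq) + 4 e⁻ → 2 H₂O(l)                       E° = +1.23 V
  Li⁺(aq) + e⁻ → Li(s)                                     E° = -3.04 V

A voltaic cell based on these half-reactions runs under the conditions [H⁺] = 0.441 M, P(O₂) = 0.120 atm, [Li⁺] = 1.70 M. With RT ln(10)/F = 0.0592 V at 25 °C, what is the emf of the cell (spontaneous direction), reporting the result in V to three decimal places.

O₂/H₂O is the cathode (higher E°), Li⁺/Li the anode: E°cell = +1.23 − (-3.04) = +4.27 V, n = 4.
Overall: O₂(g) + 4 H⁺(aq) + 4 Li(s) → 2 H₂O(l) + 4 Li⁺(aq)
Q = [Li⁺]^4 / (P(O₂)·[H⁺]^4); log Q = 3.265.
E = E° − (0.0592/n) log Q = +4.27 − (0.0592/4)(3.265) = +4.222 V.

+4.222 V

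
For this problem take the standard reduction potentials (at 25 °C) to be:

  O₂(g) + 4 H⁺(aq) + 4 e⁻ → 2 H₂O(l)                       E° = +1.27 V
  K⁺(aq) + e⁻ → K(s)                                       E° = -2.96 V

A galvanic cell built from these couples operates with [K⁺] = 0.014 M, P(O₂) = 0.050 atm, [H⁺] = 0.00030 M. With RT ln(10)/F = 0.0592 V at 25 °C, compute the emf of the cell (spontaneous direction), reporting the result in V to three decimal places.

O₂/H₂O is the cathode (higher E°), K⁺/K the anode: E°cell = +1.27 − (-2.96) = +4.23 V, n = 4.
Overall: O₂(g) + 4 H⁺(aq) + 4 K(s) → 2 H₂O(l) + 4 K⁺(aq)
Q = [K⁺]^4 / (P(O₂)·[H⁺]^4); log Q = 7.977.
E = E° − (0.0592/n) log Q = +4.23 − (0.0592/4)(7.977) = +4.112 V.

+4.112 V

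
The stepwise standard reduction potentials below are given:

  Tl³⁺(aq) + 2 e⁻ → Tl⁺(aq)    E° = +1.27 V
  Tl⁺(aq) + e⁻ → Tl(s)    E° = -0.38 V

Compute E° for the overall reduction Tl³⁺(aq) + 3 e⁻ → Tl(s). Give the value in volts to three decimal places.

Since ΔG° = −nFE° is additive over sequential reductions, n₃E°₃ = n₁E°₁ + n₂E°₂.
E°₃ = (2×+1.27 + 1×-0.38) / 3 = (+2.160) / 3 = +0.720 V.

+0.720 V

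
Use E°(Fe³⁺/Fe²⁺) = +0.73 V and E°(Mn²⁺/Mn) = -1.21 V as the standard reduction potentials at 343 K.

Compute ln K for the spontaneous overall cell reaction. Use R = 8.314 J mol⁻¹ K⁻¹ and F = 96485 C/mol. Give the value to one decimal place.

Cathode: Fe³⁺/Fe²⁺; anode: Mn²⁺/Mn. E°cell = (+0.73) − (-1.21) = +1.94 V, with n = 2.
ΔG° = −nFE° = −RT ln K, so ln K = nFE°/(RT) = (2)(96485)(+1.94) / ((8.314)(343)) = 131.277.

131.3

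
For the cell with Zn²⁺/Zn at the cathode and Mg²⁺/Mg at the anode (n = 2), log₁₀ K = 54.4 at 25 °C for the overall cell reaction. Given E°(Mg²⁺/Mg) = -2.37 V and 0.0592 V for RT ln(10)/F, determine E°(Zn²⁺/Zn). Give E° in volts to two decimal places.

E°cell = (0.0592/n)·log K = (0.0592/2)(54.4) = +1.610 V.
Since Zn²⁺/Zn is the cathode and Mg²⁺/Mg the anode, E°cell = E°(Zn²⁺/Zn) − E°(Mg²⁺/Mg).
So E°(Zn²⁺/Zn) = E°cell + E°(Mg²⁺/Mg) = +1.610 + (-2.37) = -0.76 V.

-0.76 V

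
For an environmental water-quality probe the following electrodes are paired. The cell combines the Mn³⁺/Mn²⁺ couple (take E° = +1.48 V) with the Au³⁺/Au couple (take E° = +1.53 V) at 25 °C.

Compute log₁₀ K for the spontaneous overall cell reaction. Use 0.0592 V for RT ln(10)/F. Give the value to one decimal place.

Cathode: Au³⁺/Au; anode: Mn³⁺/Mn²⁺. E°cell = +0.05 V, n = 3.
log K = nE°cell / 0.0592 = (3)(+0.05) / 0.0592 = 2.5.

2.5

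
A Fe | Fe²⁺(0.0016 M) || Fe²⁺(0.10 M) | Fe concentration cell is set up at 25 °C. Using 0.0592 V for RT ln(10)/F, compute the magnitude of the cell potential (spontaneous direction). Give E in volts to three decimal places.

+0.053 V

For a concentration cell E°cell = 0. The 0.10 M side is the cathode (reduction is favoured where [Fe²⁺] is higher).
With n = 2, E = −(0.0592/2) log([Fe²⁺]ₐₙ/[Fe²⁺]꜀ₐₜ) = −(0.0592/2) log(0.0016/0.1) = −(0.0592/2)(-1.796) = +0.053 V.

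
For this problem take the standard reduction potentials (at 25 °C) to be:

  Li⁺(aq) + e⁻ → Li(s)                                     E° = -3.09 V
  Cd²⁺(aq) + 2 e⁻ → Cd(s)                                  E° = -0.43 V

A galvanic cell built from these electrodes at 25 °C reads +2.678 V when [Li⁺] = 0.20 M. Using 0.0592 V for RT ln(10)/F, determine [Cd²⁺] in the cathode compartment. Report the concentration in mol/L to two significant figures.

0.16 M

Cd²⁺/Cd is the cathode, Li⁺/Li the anode: E°cell = +2.66 V, n = 2.
Overall reaction: Cd²⁺(aq) + 2 Li(s) → Cd(s) + 2 Li⁺(aq); Q = [Li⁺]^2/[Cd²⁺]^1.
From E = E° − (0.0592/n) log Q: log Q = (E° − E)·n/0.0592 = (+2.66 − (+2.678))·2/0.0592 = -0.6081.
So 1·log[Cd²⁺] = 2·log(0.2) − log Q = -1.3979 − (-0.6081) = -0.7898; [Cd²⁺] = 10^(-0.7898) ≈ 0.16 M.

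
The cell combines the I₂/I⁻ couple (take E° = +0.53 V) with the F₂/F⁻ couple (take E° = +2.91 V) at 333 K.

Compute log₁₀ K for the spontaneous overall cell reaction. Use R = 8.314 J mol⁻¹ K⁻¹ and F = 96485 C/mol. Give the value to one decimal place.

Cathode: F₂/F⁻; anode: I₂/I⁻. E°cell = (+2.91) − (+0.53) = +2.38 V, with n = 2.
ΔG° = −nFE° = −RT ln K, so ln K = nFE°/(RT) = (2)(96485)(+2.38) / ((8.314)(333)) = 165.887.
log₁₀ K = 165.887 / ln 10 = 72.0.

72.0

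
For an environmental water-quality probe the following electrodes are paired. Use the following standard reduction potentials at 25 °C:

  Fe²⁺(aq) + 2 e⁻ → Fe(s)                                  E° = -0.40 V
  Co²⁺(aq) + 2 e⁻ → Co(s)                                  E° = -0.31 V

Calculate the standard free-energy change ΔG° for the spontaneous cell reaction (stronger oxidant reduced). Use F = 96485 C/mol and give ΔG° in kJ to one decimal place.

Co²⁺/Co (E° = -0.31 V) is the cathode; Fe²⁺/Fe (E° = -0.40 V) is the anode, so E°cell = +0.09 V.
Balancing electrons gives n = 2 (lcm of 2 and 2).
ΔG° = −nFE° = −(2)(96485)(+0.09) = -17,367 J = -17.4 kJ.

-17.4 kJ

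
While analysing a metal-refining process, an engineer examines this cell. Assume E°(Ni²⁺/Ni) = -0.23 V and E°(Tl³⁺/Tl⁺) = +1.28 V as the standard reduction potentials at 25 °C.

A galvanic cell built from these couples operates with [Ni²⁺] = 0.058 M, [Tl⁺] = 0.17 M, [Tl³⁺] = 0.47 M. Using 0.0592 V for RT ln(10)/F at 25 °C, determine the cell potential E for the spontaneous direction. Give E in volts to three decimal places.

+1.560 V

Tl³⁺/Tl⁺ is the cathode (higher E°), Ni²⁺/Ni the anode: E°cell = +1.28 − (-0.23) = +1.51 V, n = 2.
Overall: Tl³⁺(aq) + Ni(s) → Tl⁺(aq) + Ni²⁺(aq)
Q = [Tl⁺]·[Ni²⁺] / ([Tl³⁺]); log Q = -1.678.
E = E° − (0.0592/n) log Q = +1.51 − (0.0592/2)(-1.678) = +1.560 V.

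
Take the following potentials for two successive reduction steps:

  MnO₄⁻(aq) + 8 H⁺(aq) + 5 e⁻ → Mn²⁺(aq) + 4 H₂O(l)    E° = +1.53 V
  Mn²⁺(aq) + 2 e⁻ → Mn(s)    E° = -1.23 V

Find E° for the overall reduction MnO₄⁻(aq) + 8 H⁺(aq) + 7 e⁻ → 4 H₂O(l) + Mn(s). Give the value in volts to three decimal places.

Standard free energies of sequential steps add: ΔG°₃ = ΔG°₁ + ΔG°₂, so n₃E°₃ = n₁E°₁ + n₂E°₂.
E°₃ = (5×+1.53 + 2×-1.23) / 7 = (+5.190) / 7 = +0.741 V.
E° values themselves are not directly additive — weighting by electron count is essential.

+0.741 V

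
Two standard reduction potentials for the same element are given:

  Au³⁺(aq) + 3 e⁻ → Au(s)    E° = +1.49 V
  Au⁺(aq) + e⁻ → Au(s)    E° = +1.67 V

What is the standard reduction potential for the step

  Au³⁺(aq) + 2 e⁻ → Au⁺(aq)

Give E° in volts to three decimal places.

+1.400 V

Sequential free energies add, so n₃E°₃ = n₁E°₁ + n₂E°₂.
With n₃ = 3, and the known step contributing 1×(+1.67) V, the unknown satisfies 2·E° = 3×(+1.49) − 1×(+1.67) = +2.800.
E° = +2.800 / 2 = +1.400 V.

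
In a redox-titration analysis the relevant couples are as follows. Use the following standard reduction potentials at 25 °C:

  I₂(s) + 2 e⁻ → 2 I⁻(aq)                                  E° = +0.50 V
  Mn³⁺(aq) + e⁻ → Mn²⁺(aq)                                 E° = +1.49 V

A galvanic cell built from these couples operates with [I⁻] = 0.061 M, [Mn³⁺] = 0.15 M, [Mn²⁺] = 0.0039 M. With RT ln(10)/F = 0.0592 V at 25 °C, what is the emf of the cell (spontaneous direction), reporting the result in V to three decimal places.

+1.012 V

Mn³⁺/Mn²⁺ is the cathode (higher E°), I₂/I⁻ the anode: E°cell = +1.49 − (+0.50) = +0.99 V, n = 2.
Overall: 2 Mn³⁺(aq) + 2 I⁻(aq) → 2 Mn²⁺(aq) + I₂(s)
Q = [Mn²⁺]^2 / ([Mn³⁺]^2·[I⁻]^2); log Q = -0.741.
E = E° − (0.0592/n) log Q = +0.99 − (0.0592/2)(-0.741) = +1.012 V.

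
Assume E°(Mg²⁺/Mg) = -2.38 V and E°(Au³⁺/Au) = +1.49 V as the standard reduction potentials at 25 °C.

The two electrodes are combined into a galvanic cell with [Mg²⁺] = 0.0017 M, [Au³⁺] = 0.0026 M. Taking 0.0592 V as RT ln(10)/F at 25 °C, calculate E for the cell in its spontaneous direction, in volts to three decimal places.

+3.901 V

Au³⁺/Au is the cathode (higher E°), Mg²⁺/Mg the anode: E°cell = +1.49 − (-2.38) = +3.87 V, n = 6.
Overall: 2 Au³⁺(aq) + 3 Mg(s) → 2 Au(s) + 3 Mg²⁺(aq)
Q = [Mg²⁺]^3 / ([Au³⁺]^2); log Q = -3.139.
E = E° − (0.0592/n) log Q = +3.87 − (0.0592/6)(-3.139) = +3.901 V.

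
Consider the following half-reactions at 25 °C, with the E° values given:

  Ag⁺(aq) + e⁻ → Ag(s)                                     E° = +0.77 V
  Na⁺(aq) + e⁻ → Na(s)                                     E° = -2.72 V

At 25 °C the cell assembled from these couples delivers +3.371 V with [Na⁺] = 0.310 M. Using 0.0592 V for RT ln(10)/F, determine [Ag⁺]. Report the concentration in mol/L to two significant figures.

0.0030 M

Ag⁺/Ag is the cathode, Na⁺/Na the anode: E°cell = +3.49 V, n = 1.
Overall reaction: Ag⁺(aq) + Na(s) → Ag(s) + Na⁺(aq); Q = [Na⁺]^1/[Ag⁺]^1.
From E = E° − (0.0592/n) log Q: log Q = (E° − E)·n/0.0592 = (+3.49 − (+3.371))·1/0.0592 = 2.0101.
So 1·log[Ag⁺] = 1·log(0.31) − log Q = -0.5086 − (2.0101) = -2.5187; [Ag⁺] = 10^(-2.5187) ≈ 0.0030 M.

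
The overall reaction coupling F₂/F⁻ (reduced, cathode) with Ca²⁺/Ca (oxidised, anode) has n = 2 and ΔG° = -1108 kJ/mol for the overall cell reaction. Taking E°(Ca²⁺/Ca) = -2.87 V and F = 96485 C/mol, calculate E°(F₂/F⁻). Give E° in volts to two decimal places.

E°cell = −ΔG°/(nF) = −(-1108×10³)/((2)(96485)) = +5.742 V.
Since F₂/F⁻ is the cathode and Ca²⁺/Ca the anode, E°cell = E°(F₂/F⁻) − E°(Ca²⁺/Ca).
So E°(F₂/F⁻) = E°cell + E°(Ca²⁺/Ca) = +5.742 + (-2.87) = +2.87 V.

+2.87 V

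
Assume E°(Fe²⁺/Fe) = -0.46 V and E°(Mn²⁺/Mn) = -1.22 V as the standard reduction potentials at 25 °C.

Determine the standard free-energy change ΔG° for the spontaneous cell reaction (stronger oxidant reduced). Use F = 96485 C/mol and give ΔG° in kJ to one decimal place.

-146.7 kJ

Fe²⁺/Fe (E° = -0.46 V) is the cathode; Mn²⁺/Mn (E° = -1.22 V) is the anode, so E°cell = +0.76 V.
Balancing electrons gives n = 2 (lcm of 2 and 2).
ΔG° = −nFE° = −(2)(96485)(+0.76) = -146,657 J = -146.7 kJ.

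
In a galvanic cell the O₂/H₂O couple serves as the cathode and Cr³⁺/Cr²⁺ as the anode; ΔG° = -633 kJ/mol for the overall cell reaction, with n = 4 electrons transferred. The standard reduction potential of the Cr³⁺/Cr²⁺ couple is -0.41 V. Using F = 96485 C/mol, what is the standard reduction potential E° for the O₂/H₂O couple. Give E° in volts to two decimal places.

+1.23 V

E°cell = −ΔG°/(nF) = −(-633×10³)/((4)(96485)) = +1.640 V.
Since O₂/H₂O is the cathode and Cr³⁺/Cr²⁺ the anode, E°cell = E°(O₂/H₂O) − E°(Cr³⁺/Cr²⁺).
So E°(O₂/H₂O) = E°cell + E°(Cr³⁺/Cr²⁺) = +1.640 + (-0.41) = +1.23 V.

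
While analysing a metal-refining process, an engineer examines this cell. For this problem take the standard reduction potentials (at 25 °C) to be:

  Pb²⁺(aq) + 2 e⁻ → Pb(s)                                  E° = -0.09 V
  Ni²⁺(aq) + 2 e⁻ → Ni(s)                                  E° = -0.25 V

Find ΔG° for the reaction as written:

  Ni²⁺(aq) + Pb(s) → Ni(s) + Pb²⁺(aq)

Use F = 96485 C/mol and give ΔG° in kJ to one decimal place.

As written, Ni²⁺/Ni is reduced (cathode) and Pb²⁺/Pb is oxidised (anode), so E°cell = (-0.25) − (-0.09) = -0.16 V.
Balancing electrons gives n = 2.
ΔG° = −nFE° = −(2)(96485)(-0.16) = 30,875 J = +30.9 kJ.

+30.9 kJ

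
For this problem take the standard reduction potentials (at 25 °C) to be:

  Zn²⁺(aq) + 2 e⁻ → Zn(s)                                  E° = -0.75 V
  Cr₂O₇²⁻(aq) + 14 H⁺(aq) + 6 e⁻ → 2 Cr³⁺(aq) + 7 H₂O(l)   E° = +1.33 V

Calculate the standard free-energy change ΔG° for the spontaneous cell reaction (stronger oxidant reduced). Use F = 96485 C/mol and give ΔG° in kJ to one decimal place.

Cr₂O₇²⁻/Cr³⁺ (E° = +1.33 V) is the cathode; Zn²⁺/Zn (E° = -0.75 V) is the anode, so E°cell = +2.08 V.
Balancing electrons gives n = 6 (lcm of 6 and 2).
ΔG° = −nFE° = −(6)(96485)(+2.08) = -1,204,133 J = -1204.1 kJ.

-1204.1 kJ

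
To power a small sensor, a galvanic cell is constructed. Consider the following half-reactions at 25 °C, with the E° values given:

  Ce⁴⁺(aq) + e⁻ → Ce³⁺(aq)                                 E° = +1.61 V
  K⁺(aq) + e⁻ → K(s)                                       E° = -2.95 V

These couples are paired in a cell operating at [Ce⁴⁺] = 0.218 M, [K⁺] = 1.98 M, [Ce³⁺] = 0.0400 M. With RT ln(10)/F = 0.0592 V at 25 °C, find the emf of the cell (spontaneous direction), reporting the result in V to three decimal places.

+4.586 V

Ce⁴⁺/Ce³⁺ is the cathode (higher E°), K⁺/K the anode: E°cell = +1.61 − (-2.95) = +4.56 V, n = 1.
Overall: Ce⁴⁺(aq) + K(s) → Ce³⁺(aq) + K⁺(aq)
Q = [Ce³⁺]·[K⁺] / ([Ce⁴⁺]); log Q = -0.440.
E = E° − (0.0592/n) log Q = +4.56 − (0.0592/1)(-0.440) = +4.586 V.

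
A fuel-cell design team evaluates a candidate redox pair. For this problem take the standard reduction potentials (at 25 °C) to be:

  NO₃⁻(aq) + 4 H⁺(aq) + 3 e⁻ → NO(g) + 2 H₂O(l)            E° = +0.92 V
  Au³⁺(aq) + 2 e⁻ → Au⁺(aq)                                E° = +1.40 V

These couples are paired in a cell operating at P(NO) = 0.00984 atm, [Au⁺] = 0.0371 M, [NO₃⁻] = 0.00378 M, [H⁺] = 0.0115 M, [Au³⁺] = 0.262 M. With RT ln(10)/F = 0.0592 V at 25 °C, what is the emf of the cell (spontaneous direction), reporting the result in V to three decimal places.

Au³⁺/Au⁺ is the cathode (higher E°), NO₃⁻/NO the anode: E°cell = +1.40 − (+0.92) = +0.48 V, n = 6.
Overall: 3 Au³⁺(aq) + 2 NO(g) + 4 H₂O(l) → 3 Au⁺(aq) + 2 NO₃⁻(aq) + 8 H⁺(aq)
Q = [Au⁺]^3·[NO₃⁻]^2·[H⁺]^8 / ([Au³⁺]^3·P(NO)^2); log Q = -18.892.
E = E° − (0.0592/n) log Q = +0.48 − (0.0592/6)(-18.892) = +0.666 V.

+0.666 V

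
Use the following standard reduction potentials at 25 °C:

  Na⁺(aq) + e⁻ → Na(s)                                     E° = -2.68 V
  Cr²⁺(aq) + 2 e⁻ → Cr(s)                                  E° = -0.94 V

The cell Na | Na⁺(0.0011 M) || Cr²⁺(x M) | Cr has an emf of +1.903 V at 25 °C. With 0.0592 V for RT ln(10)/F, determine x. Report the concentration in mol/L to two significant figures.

0.39 M

Cr²⁺/Cr is the cathode, Na⁺/Na the anode: E°cell = +1.74 V, n = 2.
Overall reaction: Cr²⁺(aq) + 2 Na(s) → Cr(s) + 2 Na⁺(aq); Q = [Na⁺]^2/[Cr²⁺]^1.
From E = E° − (0.0592/n) log Q: log Q = (E° − E)·n/0.0592 = (+1.74 − (+1.903))·2/0.0592 = -5.5068.
So 1·log[Cr²⁺] = 2·log(0.0011) − log Q = -5.9172 − (-5.5068) = -0.4104; [Cr²⁺] = 10^(-0.4104) ≈ 0.39 M.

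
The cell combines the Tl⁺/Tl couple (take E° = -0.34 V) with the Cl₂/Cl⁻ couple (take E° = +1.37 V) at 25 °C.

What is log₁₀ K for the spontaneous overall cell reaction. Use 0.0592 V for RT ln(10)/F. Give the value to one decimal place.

57.8

Cathode: Cl₂/Cl⁻; anode: Tl⁺/Tl. E°cell = +1.71 V, n = 2.
log K = nE°cell / 0.0592 = (2)(+1.71) / 0.0592 = 57.8.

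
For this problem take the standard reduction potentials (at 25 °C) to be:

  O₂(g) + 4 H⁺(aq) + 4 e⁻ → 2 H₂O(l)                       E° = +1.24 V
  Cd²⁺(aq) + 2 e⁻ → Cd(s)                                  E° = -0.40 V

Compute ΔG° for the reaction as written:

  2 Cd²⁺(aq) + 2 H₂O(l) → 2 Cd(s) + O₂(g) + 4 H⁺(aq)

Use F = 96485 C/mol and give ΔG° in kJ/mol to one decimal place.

As written, Cd²⁺/Cd is reduced (cathode) and O₂/H₂O is oxidised (anode), so E°cell = (-0.40) − (+1.24) = -1.64 V.
Balancing electrons gives n = 4.
ΔG° = −nFE° = −(4)(96485)(-1.64) = 632,942 J = +632.9 kJ/mol.

+632.9 kJ/mol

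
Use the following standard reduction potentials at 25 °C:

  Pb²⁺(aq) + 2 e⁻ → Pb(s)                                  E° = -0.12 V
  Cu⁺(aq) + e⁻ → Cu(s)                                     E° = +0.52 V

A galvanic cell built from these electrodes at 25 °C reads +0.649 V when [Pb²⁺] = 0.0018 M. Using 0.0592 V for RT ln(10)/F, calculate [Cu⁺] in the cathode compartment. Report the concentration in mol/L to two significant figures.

0.060 M

Cu⁺/Cu is the cathode, Pb²⁺/Pb the anode: E°cell = +0.64 V, n = 2.
Overall reaction: 2 Cu⁺(aq) + Pb(s) → 2 Cu(s) + Pb²⁺(aq); Q = [Pb²⁺]^1/[Cu⁺]^2.
From E = E° − (0.0592/n) log Q: log Q = (E° − E)·n/0.0592 = (+0.64 − (+0.649))·2/0.0592 = -0.3041.
So 2·log[Cu⁺] = 1·log(0.0018) − log Q = -2.7447 − (-0.3041) = -2.4406; log[Cu⁺] = -2.4406 / 2 = -1.2203; [Cu⁺] = 10^(-1.2203) ≈ 0.060 M.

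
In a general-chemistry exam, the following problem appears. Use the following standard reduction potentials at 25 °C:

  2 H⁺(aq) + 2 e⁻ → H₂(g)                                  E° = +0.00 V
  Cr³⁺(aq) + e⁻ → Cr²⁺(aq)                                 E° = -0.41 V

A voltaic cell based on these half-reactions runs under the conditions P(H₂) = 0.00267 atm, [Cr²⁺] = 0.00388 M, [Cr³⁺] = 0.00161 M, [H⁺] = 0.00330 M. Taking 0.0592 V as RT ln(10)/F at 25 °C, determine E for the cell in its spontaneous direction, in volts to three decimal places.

H⁺/H₂ is the cathode (higher E°), Cr³⁺/Cr²⁺ the anode: E°cell = +0.00 − (-0.41) = +0.41 V, n = 2.
Overall: 2 H⁺(aq) + 2 Cr²⁺(aq) → H₂(g) + 2 Cr³⁺(aq)
Q = P(H₂)·[Cr³⁺]^2 / ([H⁺]^2·[Cr²⁺]^2); log Q = 1.625.
E = E° − (0.0592/n) log Q = +0.41 − (0.0592/2)(1.625) = +0.362 V.

+0.362 V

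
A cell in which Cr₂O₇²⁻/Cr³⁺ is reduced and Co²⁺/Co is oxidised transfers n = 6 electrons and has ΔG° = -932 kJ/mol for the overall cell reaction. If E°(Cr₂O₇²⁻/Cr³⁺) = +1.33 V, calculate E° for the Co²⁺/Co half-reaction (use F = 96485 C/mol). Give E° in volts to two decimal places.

E°cell = −ΔG°/(nF) = −(-932×10³)/((6)(96485)) = +1.610 V.
Since Cr₂O₇²⁻/Cr³⁺ is the cathode and Co²⁺/Co the anode, E°cell = E°(Cr₂O₇²⁻/Cr³⁺) − E°(Co²⁺/Co).
So E°(Co²⁺/Co) = E°(Cr₂O₇²⁻/Cr³⁺) − E°cell = (+1.33) − (+1.610) = -0.28 V.

-0.28 V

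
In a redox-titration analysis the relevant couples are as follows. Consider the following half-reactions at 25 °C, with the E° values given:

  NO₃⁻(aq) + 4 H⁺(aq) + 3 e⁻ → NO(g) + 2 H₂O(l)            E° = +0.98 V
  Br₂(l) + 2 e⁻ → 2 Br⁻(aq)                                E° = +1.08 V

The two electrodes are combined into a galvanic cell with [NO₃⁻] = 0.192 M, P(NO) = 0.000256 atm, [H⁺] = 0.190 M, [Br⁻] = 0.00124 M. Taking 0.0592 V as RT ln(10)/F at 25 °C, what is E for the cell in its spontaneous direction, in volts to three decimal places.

Br₂/Br⁻ is the cathode (higher E°), NO₃⁻/NO the anode: E°cell = +1.08 − (+0.98) = +0.10 V, n = 6.
Overall: 3 Br₂(l) + 2 NO(g) + 4 H₂O(l) → 6 Br⁻(aq) + 2 NO₃⁻(aq) + 8 H⁺(aq)
Q = [Br⁻]^6·[NO₃⁻]^2·[H⁺]^8 / (P(NO)^2); log Q = -17.459.
E = E° − (0.0592/n) log Q = +0.10 − (0.0592/6)(-17.459) = +0.272 V.

+0.272 V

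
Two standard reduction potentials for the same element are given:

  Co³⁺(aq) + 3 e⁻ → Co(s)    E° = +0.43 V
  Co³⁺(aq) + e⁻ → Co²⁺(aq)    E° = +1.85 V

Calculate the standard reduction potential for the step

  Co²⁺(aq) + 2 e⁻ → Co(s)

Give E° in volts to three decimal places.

-0.280 V

Sequential free energies add, so n₃E°₃ = n₁E°₁ + n₂E°₂.
With n₃ = 3, and the known step contributing 1×(+1.85) V, the unknown satisfies 2·E° = 3×(+0.43) − 1×(+1.85) = -0.560.
E° = -0.560 / 2 = -0.280 V.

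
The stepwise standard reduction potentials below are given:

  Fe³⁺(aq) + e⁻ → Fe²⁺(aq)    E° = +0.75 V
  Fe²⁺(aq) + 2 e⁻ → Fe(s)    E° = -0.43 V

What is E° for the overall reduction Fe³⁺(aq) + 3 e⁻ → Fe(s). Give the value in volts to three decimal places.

Adding the free-energy changes (−nFE°) of the two steps gives −n₃FE°₃ = −n₁FE°₁ − n₂FE°₂.
E°₃ = (1×+0.75 + 2×-0.43) / 3 = (-0.110) / 3 = -0.037 V.

-0.037 V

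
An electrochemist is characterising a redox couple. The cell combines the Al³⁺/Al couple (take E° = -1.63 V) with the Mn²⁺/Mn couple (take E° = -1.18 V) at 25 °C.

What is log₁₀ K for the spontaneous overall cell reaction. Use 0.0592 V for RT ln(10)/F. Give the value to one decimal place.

45.6

Cathode: Mn²⁺/Mn; anode: Al³⁺/Al. E°cell = +0.45 V, n = 6.
log K = nE°cell / 0.0592 = (6)(+0.45) / 0.0592 = 45.6.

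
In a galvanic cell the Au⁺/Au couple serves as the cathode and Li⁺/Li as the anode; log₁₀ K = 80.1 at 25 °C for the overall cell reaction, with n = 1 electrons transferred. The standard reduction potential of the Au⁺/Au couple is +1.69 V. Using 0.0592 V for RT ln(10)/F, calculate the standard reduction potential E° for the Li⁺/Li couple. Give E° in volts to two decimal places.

E°cell = (0.0592/n)·log K = (0.0592/1)(80.1) = +4.742 V.
Since Au⁺/Au is the cathode and Li⁺/Li the anode, E°cell = E°(Au⁺/Au) − E°(Li⁺/Li).
So E°(Li⁺/Li) = E°(Au⁺/Au) − E°cell = (+1.69) − (+4.742) = -3.05 V.

-3.05 V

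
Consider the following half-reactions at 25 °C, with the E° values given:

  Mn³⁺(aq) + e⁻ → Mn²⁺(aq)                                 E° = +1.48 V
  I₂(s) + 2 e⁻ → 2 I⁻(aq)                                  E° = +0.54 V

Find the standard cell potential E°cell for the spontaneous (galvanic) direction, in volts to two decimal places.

+0.94 V

The Mn³⁺/Mn²⁺ couple has the higher reduction potential, so it is the cathode; I₂/I⁻ is oxidised at the anode.
E°cell = E°(cathode) − E°(anode) = (+1.48) − (+0.54) = +0.94 V.
Since E°cell > 0, the reaction is spontaneous under standard conditions.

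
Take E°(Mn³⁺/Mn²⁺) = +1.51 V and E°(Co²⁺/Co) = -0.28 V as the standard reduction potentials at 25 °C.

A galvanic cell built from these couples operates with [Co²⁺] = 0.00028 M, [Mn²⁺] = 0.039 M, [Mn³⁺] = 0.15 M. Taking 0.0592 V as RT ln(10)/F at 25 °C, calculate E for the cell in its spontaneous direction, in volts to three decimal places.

+1.930 V

Mn³⁺/Mn²⁺ is the cathode (higher E°), Co²⁺/Co the anode: E°cell = +1.51 − (-0.28) = +1.79 V, n = 2.
Overall: 2 Mn³⁺(aq) + Co(s) → 2 Mn²⁺(aq) + Co²⁺(aq)
Q = [Mn²⁺]^2·[Co²⁺] / ([Mn³⁺]^2); log Q = -4.723.
E = E° − (0.0592/n) log Q = +1.79 − (0.0592/2)(-4.723) = +1.930 V.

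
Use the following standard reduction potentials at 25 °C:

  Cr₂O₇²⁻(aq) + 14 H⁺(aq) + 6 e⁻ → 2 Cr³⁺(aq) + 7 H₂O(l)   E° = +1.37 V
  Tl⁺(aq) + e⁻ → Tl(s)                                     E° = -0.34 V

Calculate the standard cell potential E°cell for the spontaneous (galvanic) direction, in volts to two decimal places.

The Cr₂O₇²⁻/Cr³⁺ couple has the higher reduction potential, so it is the cathode; Tl⁺/Tl is oxidised at the anode.
E°cell = E°(cathode) − E°(anode) = (+1.37) − (-0.34) = +1.71 V.

+1.71 V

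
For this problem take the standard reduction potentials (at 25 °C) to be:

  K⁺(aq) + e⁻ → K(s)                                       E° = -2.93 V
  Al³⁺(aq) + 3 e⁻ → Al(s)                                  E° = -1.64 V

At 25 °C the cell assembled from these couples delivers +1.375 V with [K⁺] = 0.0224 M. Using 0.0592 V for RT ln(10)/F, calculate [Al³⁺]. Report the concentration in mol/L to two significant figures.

0.23 M

Al³⁺/Al is the cathode, K⁺/K the anode: E°cell = +1.29 V, n = 3.
Overall reaction: Al³⁺(aq) + 3 K(s) → Al(s) + 3 K⁺(aq); Q = [K⁺]^3/[Al³⁺]^1.
From E = E° − (0.0592/n) log Q: log Q = (E° − E)·n/0.0592 = (+1.29 − (+1.375))·3/0.0592 = -4.3074.
So 1·log[Al³⁺] = 3·log(0.0224) − log Q = -4.9493 − (-4.3074) = -0.6419; [Al³⁺] = 10^(-0.6419) ≈ 0.23 M.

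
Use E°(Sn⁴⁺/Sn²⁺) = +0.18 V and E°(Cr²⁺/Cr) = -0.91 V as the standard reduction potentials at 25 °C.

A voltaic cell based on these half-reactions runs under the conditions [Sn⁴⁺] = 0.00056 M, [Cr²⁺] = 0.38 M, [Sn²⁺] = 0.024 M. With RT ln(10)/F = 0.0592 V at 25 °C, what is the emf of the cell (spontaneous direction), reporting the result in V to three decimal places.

Sn⁴⁺/Sn²⁺ is the cathode (higher E°), Cr²⁺/Cr the anode: E°cell = +0.18 − (-0.91) = +1.09 V, n = 2.
Overall: Sn⁴⁺(aq) + Cr(s) → Sn²⁺(aq) + Cr²⁺(aq)
Q = [Sn²⁺]·[Cr²⁺] / ([Sn⁴⁺]); log Q = 1.212.
E = E° − (0.0592/n) log Q = +1.09 − (0.0592/2)(1.212) = +1.054 V.

+1.054 V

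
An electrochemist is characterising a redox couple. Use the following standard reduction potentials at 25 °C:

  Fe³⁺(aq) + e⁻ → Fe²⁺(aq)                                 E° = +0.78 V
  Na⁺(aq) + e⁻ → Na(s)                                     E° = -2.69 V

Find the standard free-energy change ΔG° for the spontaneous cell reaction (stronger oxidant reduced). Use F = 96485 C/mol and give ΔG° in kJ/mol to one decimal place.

-334.8 kJ/mol

Fe³⁺/Fe²⁺ (E° = +0.78 V) is the cathode; Na⁺/Na (E° = -2.69 V) is the anode, so E°cell = +3.47 V.
Balancing electrons gives n = 1 (lcm of 1 and 1).
ΔG° = −nFE° = −(1)(96485)(+3.47) = -334,803 J = -334.8 kJ/mol.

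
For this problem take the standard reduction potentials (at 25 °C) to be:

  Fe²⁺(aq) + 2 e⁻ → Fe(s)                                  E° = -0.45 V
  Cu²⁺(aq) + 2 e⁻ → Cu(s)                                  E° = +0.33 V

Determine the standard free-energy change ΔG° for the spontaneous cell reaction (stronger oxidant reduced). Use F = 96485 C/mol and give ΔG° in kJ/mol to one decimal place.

Cu²⁺/Cu (E° = +0.33 V) is the cathode; Fe²⁺/Fe (E° = -0.45 V) is the anode, so E°cell = +0.78 V.
Balancing electrons gives n = 2 (lcm of 2 and 2).
ΔG° = −nFE° = −(2)(96485)(+0.78) = -150,517 J = -150.5 kJ/mol.

-150.5 kJ/mol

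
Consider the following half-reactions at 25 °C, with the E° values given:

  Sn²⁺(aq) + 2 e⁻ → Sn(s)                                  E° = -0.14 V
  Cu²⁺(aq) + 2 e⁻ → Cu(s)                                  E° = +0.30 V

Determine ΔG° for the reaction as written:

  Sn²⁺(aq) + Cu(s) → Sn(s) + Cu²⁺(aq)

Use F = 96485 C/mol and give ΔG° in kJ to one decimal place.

+84.9 kJ

As written, Sn²⁺/Sn is reduced (cathode) and Cu²⁺/Cu is oxidised (anode), so E°cell = (-0.14) − (+0.30) = -0.44 V.
Balancing electrons gives n = 2.
ΔG° = −nFE° = −(2)(96485)(-0.44) = 84,907 J = +84.9 kJ.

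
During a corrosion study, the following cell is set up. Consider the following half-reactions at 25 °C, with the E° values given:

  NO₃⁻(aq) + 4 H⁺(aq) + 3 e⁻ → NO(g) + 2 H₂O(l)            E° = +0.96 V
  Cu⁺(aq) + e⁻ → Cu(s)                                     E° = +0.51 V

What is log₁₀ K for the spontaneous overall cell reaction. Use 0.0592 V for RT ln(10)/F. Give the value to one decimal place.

22.8

Cathode: NO₃⁻/NO; anode: Cu⁺/Cu. E°cell = +0.45 V, n = 3.
log K = nE°cell / 0.0592 = (3)(+0.45) / 0.0592 = 22.8.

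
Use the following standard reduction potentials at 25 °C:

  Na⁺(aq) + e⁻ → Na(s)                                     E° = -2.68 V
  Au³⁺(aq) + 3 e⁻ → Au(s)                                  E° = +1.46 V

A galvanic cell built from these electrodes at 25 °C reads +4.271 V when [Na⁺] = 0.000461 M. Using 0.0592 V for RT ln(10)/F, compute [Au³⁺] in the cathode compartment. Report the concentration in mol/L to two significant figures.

Au³⁺/Au is the cathode, Na⁺/Na the anode: E°cell = +4.14 V, n = 3.
Overall reaction: Au³⁺(aq) + 3 Na(s) → Au(s) + 3 Na⁺(aq); Q = [Na⁺]^3/[Au³⁺]^1.
From E = E° − (0.0592/n) log Q: log Q = (E° − E)·n/0.0592 = (+4.14 − (+4.271))·3/0.0592 = -6.6385.
So 1·log[Au³⁺] = 3·log(0.000461) − log Q = -10.0089 − (-6.6385) = -3.3704; [Au³⁺] = 10^(-3.3704) ≈ 0.00043 M.

0.00043 M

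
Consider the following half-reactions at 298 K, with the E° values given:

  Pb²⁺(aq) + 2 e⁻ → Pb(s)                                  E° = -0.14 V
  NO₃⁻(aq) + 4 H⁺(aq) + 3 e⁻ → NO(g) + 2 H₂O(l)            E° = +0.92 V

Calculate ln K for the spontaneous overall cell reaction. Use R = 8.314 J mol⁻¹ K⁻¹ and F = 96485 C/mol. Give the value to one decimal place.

Cathode: NO₃⁻/NO; anode: Pb²⁺/Pb. E°cell = (+0.92) − (-0.14) = +1.06 V, with n = 6.
ΔG° = −nFE° = −RT ln K, so ln K = nFE°/(RT) = (6)(96485)(+1.06) / ((8.314)(298)) = 247.680.

247.7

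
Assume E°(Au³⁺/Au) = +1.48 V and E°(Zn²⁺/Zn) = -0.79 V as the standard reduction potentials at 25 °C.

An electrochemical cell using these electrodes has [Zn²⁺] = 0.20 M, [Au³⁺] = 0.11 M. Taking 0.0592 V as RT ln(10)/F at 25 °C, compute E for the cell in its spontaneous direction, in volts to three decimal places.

Au³⁺/Au is the cathode (higher E°), Zn²⁺/Zn the anode: E°cell = +1.48 − (-0.79) = +2.27 V, n = 6.
Overall: 2 Au³⁺(aq) + 3 Zn(s) → 2 Au(s) + 3 Zn²⁺(aq)
Q = [Zn²⁺]^3 / ([Au³⁺]^2); log Q = -0.180.
E = E° − (0.0592/n) log Q = +2.27 − (0.0592/6)(-0.180) = +2.272 V.

+2.272 V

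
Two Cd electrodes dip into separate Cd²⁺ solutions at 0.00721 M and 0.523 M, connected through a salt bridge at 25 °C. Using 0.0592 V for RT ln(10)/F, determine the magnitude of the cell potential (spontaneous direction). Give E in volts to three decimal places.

+0.055 V

For a concentration cell E°cell = 0. The 0.523 M side is the cathode (reduction is favoured where [Cd²⁺] is higher).
With n = 2, E = −(0.0592/2) log([Cd²⁺]ₐₙ/[Cd²⁺]꜀ₐₜ) = −(0.0592/2) log(0.00721/0.523) = −(0.0592/2)(-1.861) = +0.055 V.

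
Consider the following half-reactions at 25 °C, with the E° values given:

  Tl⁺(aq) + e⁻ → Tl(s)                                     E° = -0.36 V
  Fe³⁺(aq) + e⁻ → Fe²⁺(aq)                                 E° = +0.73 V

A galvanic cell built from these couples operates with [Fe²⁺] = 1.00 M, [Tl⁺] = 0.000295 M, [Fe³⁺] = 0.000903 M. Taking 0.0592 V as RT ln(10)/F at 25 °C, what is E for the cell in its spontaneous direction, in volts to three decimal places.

+1.119 V

Fe³⁺/Fe²⁺ is the cathode (higher E°), Tl⁺/Tl the anode: E°cell = +0.73 − (-0.36) = +1.09 V, n = 1.
Overall: Fe³⁺(aq) + Tl(s) → Fe²⁺(aq) + Tl⁺(aq)
Q = [Fe²⁺]·[Tl⁺] / ([Fe³⁺]); log Q = -0.486.
E = E° − (0.0592/n) log Q = +1.09 − (0.0592/1)(-0.486) = +1.119 V.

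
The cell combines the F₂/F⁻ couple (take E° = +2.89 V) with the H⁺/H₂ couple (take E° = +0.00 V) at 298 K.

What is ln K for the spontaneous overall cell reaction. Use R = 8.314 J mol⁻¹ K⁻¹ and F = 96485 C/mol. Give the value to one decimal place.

Cathode: F₂/F⁻; anode: H⁺/H₂. E°cell = (+2.89) − (+0.00) = +2.89 V, with n = 2.
ΔG° = −nFE° = −RT ln K, so ln K = nFE°/(RT) = (2)(96485)(+2.89) / ((8.314)(298)) = 225.093.

225.1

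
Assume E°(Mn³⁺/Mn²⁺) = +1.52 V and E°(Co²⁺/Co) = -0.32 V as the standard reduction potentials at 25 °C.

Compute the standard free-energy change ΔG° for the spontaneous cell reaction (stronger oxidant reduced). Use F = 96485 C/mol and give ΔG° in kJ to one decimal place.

Mn³⁺/Mn²⁺ (E° = +1.52 V) is the cathode; Co²⁺/Co (E° = -0.32 V) is the anode, so E°cell = +1.84 V.
Balancing electrons gives n = 2 (lcm of 1 and 2).
ΔG° = −nFE° = −(2)(96485)(+1.84) = -355,065 J = -355.1 kJ.

-355.1 kJ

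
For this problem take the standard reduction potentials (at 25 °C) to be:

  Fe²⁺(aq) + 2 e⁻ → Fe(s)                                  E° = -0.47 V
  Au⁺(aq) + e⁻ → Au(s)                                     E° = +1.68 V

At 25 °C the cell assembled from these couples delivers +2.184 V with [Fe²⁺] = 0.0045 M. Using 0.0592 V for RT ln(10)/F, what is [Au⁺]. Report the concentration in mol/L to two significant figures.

Au⁺/Au is the cathode, Fe²⁺/Fe the anode: E°cell = +2.15 V, n = 2.
Overall reaction: 2 Au⁺(aq) + Fe(s) → 2 Au(s) + Fe²⁺(aq); Q = [Fe²⁺]^1/[Au⁺]^2.
From E = E° − (0.0592/n) log Q: log Q = (E° − E)·n/0.0592 = (+2.15 − (+2.184))·2/0.0592 = -1.1486.
So 2·log[Au⁺] = 1·log(0.0045) − log Q = -2.3468 − (-1.1486) = -1.1982; log[Au⁺] = -1.1982 / 2 = -0.5991; [Au⁺] = 10^(-0.5991) ≈ 0.25 M.

0.25 M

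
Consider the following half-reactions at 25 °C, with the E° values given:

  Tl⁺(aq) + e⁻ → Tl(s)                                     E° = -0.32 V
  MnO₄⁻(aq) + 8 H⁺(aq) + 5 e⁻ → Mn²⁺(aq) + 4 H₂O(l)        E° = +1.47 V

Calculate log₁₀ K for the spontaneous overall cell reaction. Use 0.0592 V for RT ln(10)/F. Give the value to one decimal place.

Cathode: MnO₄⁻/Mn²⁺; anode: Tl⁺/Tl. E°cell = +1.79 V, n = 5.
log K = nE°cell / 0.0592 = (5)(+1.79) / 0.0592 = 151.2.

151.2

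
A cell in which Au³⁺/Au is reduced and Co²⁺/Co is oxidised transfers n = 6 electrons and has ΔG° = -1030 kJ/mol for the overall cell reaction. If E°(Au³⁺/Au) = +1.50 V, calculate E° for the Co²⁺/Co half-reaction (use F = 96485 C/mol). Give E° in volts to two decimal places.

-0.28 V

E°cell = −ΔG°/(nF) = −(-1030×10³)/((6)(96485)) = +1.779 V.
Since Au³⁺/Au is the cathode and Co²⁺/Co the anode, E°cell = E°(Au³⁺/Au) − E°(Co²⁺/Co).
So E°(Co²⁺/Co) = E°(Au³⁺/Au) − E°cell = (+1.50) − (+1.779) = -0.28 V.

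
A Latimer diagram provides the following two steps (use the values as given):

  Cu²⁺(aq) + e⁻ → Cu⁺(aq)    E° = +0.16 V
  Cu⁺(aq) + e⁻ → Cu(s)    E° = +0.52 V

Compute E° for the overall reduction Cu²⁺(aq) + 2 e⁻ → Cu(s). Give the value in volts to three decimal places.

+0.340 V

Since ΔG° = −nFE° is additive over sequential reductions, n₃E°₃ = n₁E°₁ + n₂E°₂.
E°₃ = (1×+0.16 + 1×+0.52) / 2 = (+0.680) / 2 = +0.340 V.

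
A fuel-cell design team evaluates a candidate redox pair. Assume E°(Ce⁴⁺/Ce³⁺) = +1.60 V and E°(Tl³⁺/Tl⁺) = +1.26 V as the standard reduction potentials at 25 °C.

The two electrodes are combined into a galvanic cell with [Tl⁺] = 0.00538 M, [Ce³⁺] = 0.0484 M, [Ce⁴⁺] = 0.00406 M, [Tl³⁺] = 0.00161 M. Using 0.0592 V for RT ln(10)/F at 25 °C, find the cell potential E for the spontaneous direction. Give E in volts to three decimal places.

+0.292 V

Ce⁴⁺/Ce³⁺ is the cathode (higher E°), Tl³⁺/Tl⁺ the anode: E°cell = +1.60 − (+1.26) = +0.34 V, n = 2.
Overall: 2 Ce⁴⁺(aq) + Tl⁺(aq) → 2 Ce³⁺(aq) + Tl³⁺(aq)
Q = [Ce³⁺]^2·[Tl³⁺] / ([Ce⁴⁺]^2·[Tl⁺]); log Q = 1.629.
E = E° − (0.0592/n) log Q = +0.34 − (0.0592/2)(1.629) = +0.292 V.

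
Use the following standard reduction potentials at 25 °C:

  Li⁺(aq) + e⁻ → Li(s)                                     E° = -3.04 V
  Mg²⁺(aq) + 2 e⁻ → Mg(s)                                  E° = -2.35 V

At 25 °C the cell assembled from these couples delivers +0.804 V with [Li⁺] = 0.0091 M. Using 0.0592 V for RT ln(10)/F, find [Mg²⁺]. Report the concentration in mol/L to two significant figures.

0.59 M

Mg²⁺/Mg is the cathode, Li⁺/Li the anode: E°cell = +0.69 V, n = 2.
Overall reaction: Mg²⁺(aq) + 2 Li(s) → Mg(s) + 2 Li⁺(aq); Q = [Li⁺]^2/[Mg²⁺]^1.
From E = E° − (0.0592/n) log Q: log Q = (E° − E)·n/0.0592 = (+0.69 − (+0.804))·2/0.0592 = -3.8514.
So 1·log[Mg²⁺] = 2·log(0.0091) − log Q = -4.0819 − (-3.8514) = -0.2305; [Mg²⁺] = 10^(-0.2305) ≈ 0.59 M.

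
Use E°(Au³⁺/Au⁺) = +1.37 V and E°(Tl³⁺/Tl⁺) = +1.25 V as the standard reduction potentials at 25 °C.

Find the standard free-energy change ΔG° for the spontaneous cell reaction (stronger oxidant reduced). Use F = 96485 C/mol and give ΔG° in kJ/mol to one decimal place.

-23.2 kJ/mol

Au³⁺/Au⁺ (E° = +1.37 V) is the cathode; Tl³⁺/Tl⁺ (E° = +1.25 V) is the anode, so E°cell = +0.12 V.
Balancing electrons gives n = 2 (lcm of 2 and 2).
ΔG° = −nFE° = −(2)(96485)(+0.12) = -23,156 J = -23.2 kJ/mol.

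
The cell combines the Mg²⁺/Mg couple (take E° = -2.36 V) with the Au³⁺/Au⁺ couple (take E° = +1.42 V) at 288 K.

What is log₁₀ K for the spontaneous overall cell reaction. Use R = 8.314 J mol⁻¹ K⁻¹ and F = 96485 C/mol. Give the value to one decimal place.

Cathode: Au³⁺/Au⁺; anode: Mg²⁺/Mg. E°cell = (+1.42) − (-2.36) = +3.78 V, with n = 2.
ΔG° = −nFE° = −RT ln K, so ln K = nFE°/(RT) = (2)(96485)(+3.78) / ((8.314)(288)) = 304.635.
log₁₀ K = 304.635 / ln 10 = 132.3.

132.3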